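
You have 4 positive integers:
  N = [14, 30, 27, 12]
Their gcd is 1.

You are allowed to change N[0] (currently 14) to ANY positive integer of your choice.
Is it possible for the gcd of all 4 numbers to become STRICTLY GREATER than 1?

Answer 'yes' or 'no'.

Current gcd = 1
gcd of all OTHER numbers (without N[0]=14): gcd([30, 27, 12]) = 3
The new gcd after any change is gcd(3, new_value).
This can be at most 3.
Since 3 > old gcd 1, the gcd CAN increase (e.g., set N[0] = 3).

Answer: yes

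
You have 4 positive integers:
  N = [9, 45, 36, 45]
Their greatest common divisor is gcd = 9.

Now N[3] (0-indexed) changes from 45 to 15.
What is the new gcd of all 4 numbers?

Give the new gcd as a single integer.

Numbers: [9, 45, 36, 45], gcd = 9
Change: index 3, 45 -> 15
gcd of the OTHER numbers (without index 3): gcd([9, 45, 36]) = 9
New gcd = gcd(g_others, new_val) = gcd(9, 15) = 3

Answer: 3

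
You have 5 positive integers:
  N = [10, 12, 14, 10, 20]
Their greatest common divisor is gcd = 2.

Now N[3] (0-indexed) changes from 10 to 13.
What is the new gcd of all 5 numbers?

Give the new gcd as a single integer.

Numbers: [10, 12, 14, 10, 20], gcd = 2
Change: index 3, 10 -> 13
gcd of the OTHER numbers (without index 3): gcd([10, 12, 14, 20]) = 2
New gcd = gcd(g_others, new_val) = gcd(2, 13) = 1

Answer: 1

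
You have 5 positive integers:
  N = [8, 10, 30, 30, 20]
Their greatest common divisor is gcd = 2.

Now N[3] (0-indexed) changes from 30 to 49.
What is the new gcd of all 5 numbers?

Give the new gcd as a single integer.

Numbers: [8, 10, 30, 30, 20], gcd = 2
Change: index 3, 30 -> 49
gcd of the OTHER numbers (without index 3): gcd([8, 10, 30, 20]) = 2
New gcd = gcd(g_others, new_val) = gcd(2, 49) = 1

Answer: 1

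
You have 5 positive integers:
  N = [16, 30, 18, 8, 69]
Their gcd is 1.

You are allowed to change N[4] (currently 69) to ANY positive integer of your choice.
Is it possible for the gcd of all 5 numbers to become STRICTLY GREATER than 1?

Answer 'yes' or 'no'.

Answer: yes

Derivation:
Current gcd = 1
gcd of all OTHER numbers (without N[4]=69): gcd([16, 30, 18, 8]) = 2
The new gcd after any change is gcd(2, new_value).
This can be at most 2.
Since 2 > old gcd 1, the gcd CAN increase (e.g., set N[4] = 2).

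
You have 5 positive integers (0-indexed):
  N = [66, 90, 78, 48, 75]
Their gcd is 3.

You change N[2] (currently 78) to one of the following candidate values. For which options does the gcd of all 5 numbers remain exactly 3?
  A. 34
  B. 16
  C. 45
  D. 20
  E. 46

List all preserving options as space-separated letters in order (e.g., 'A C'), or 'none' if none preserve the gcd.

Answer: C

Derivation:
Old gcd = 3; gcd of others (without N[2]) = 3
New gcd for candidate v: gcd(3, v). Preserves old gcd iff gcd(3, v) = 3.
  Option A: v=34, gcd(3,34)=1 -> changes
  Option B: v=16, gcd(3,16)=1 -> changes
  Option C: v=45, gcd(3,45)=3 -> preserves
  Option D: v=20, gcd(3,20)=1 -> changes
  Option E: v=46, gcd(3,46)=1 -> changes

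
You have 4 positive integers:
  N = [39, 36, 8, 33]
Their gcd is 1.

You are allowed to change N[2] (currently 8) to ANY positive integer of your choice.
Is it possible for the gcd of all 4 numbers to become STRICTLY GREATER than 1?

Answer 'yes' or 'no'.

Answer: yes

Derivation:
Current gcd = 1
gcd of all OTHER numbers (without N[2]=8): gcd([39, 36, 33]) = 3
The new gcd after any change is gcd(3, new_value).
This can be at most 3.
Since 3 > old gcd 1, the gcd CAN increase (e.g., set N[2] = 3).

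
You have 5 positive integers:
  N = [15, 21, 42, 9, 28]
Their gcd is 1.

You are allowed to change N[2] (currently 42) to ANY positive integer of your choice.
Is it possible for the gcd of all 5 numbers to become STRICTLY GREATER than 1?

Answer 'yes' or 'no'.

Answer: no

Derivation:
Current gcd = 1
gcd of all OTHER numbers (without N[2]=42): gcd([15, 21, 9, 28]) = 1
The new gcd after any change is gcd(1, new_value).
This can be at most 1.
Since 1 = old gcd 1, the gcd can only stay the same or decrease.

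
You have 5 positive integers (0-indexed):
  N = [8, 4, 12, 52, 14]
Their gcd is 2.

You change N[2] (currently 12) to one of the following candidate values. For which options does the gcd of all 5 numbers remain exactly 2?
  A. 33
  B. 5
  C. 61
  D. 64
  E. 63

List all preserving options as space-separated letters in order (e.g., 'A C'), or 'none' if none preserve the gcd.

Answer: D

Derivation:
Old gcd = 2; gcd of others (without N[2]) = 2
New gcd for candidate v: gcd(2, v). Preserves old gcd iff gcd(2, v) = 2.
  Option A: v=33, gcd(2,33)=1 -> changes
  Option B: v=5, gcd(2,5)=1 -> changes
  Option C: v=61, gcd(2,61)=1 -> changes
  Option D: v=64, gcd(2,64)=2 -> preserves
  Option E: v=63, gcd(2,63)=1 -> changes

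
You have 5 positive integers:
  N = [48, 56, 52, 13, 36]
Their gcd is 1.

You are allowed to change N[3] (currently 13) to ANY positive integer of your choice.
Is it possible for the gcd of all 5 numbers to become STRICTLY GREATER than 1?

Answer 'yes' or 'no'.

Current gcd = 1
gcd of all OTHER numbers (without N[3]=13): gcd([48, 56, 52, 36]) = 4
The new gcd after any change is gcd(4, new_value).
This can be at most 4.
Since 4 > old gcd 1, the gcd CAN increase (e.g., set N[3] = 4).

Answer: yes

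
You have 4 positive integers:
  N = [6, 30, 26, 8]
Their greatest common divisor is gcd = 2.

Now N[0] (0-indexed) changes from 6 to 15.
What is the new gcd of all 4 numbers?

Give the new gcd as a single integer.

Numbers: [6, 30, 26, 8], gcd = 2
Change: index 0, 6 -> 15
gcd of the OTHER numbers (without index 0): gcd([30, 26, 8]) = 2
New gcd = gcd(g_others, new_val) = gcd(2, 15) = 1

Answer: 1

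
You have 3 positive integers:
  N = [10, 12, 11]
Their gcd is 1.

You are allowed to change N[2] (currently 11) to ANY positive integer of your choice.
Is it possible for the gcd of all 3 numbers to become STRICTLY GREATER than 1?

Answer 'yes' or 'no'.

Answer: yes

Derivation:
Current gcd = 1
gcd of all OTHER numbers (without N[2]=11): gcd([10, 12]) = 2
The new gcd after any change is gcd(2, new_value).
This can be at most 2.
Since 2 > old gcd 1, the gcd CAN increase (e.g., set N[2] = 2).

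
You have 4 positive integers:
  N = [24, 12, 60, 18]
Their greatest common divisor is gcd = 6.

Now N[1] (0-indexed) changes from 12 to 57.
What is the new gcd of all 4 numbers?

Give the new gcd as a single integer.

Answer: 3

Derivation:
Numbers: [24, 12, 60, 18], gcd = 6
Change: index 1, 12 -> 57
gcd of the OTHER numbers (without index 1): gcd([24, 60, 18]) = 6
New gcd = gcd(g_others, new_val) = gcd(6, 57) = 3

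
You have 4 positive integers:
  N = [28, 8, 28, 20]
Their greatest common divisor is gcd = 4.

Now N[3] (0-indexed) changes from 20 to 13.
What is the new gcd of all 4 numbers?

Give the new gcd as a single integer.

Answer: 1

Derivation:
Numbers: [28, 8, 28, 20], gcd = 4
Change: index 3, 20 -> 13
gcd of the OTHER numbers (without index 3): gcd([28, 8, 28]) = 4
New gcd = gcd(g_others, new_val) = gcd(4, 13) = 1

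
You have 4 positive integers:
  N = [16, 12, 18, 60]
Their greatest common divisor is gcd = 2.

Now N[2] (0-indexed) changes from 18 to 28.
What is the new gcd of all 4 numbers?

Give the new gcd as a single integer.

Numbers: [16, 12, 18, 60], gcd = 2
Change: index 2, 18 -> 28
gcd of the OTHER numbers (without index 2): gcd([16, 12, 60]) = 4
New gcd = gcd(g_others, new_val) = gcd(4, 28) = 4

Answer: 4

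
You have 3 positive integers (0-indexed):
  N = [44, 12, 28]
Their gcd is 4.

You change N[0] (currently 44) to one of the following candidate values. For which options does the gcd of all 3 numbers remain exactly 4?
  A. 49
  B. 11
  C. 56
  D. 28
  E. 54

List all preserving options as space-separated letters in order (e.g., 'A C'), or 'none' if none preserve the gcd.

Answer: C D

Derivation:
Old gcd = 4; gcd of others (without N[0]) = 4
New gcd for candidate v: gcd(4, v). Preserves old gcd iff gcd(4, v) = 4.
  Option A: v=49, gcd(4,49)=1 -> changes
  Option B: v=11, gcd(4,11)=1 -> changes
  Option C: v=56, gcd(4,56)=4 -> preserves
  Option D: v=28, gcd(4,28)=4 -> preserves
  Option E: v=54, gcd(4,54)=2 -> changes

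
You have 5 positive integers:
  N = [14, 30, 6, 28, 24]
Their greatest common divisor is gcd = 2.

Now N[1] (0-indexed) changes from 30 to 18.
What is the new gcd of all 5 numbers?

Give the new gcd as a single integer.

Numbers: [14, 30, 6, 28, 24], gcd = 2
Change: index 1, 30 -> 18
gcd of the OTHER numbers (without index 1): gcd([14, 6, 28, 24]) = 2
New gcd = gcd(g_others, new_val) = gcd(2, 18) = 2

Answer: 2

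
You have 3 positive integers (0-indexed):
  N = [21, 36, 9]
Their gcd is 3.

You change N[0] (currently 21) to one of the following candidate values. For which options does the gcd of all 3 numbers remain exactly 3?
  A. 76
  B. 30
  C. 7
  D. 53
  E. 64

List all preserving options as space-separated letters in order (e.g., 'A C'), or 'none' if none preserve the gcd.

Old gcd = 3; gcd of others (without N[0]) = 9
New gcd for candidate v: gcd(9, v). Preserves old gcd iff gcd(9, v) = 3.
  Option A: v=76, gcd(9,76)=1 -> changes
  Option B: v=30, gcd(9,30)=3 -> preserves
  Option C: v=7, gcd(9,7)=1 -> changes
  Option D: v=53, gcd(9,53)=1 -> changes
  Option E: v=64, gcd(9,64)=1 -> changes

Answer: B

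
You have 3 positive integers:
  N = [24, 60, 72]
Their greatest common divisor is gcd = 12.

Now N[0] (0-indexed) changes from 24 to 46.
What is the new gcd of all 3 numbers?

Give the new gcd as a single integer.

Numbers: [24, 60, 72], gcd = 12
Change: index 0, 24 -> 46
gcd of the OTHER numbers (without index 0): gcd([60, 72]) = 12
New gcd = gcd(g_others, new_val) = gcd(12, 46) = 2

Answer: 2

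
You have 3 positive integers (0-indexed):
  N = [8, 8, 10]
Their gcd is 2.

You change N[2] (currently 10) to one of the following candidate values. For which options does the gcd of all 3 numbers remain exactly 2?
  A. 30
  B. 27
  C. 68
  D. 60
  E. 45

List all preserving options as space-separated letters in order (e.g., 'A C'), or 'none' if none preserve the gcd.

Answer: A

Derivation:
Old gcd = 2; gcd of others (without N[2]) = 8
New gcd for candidate v: gcd(8, v). Preserves old gcd iff gcd(8, v) = 2.
  Option A: v=30, gcd(8,30)=2 -> preserves
  Option B: v=27, gcd(8,27)=1 -> changes
  Option C: v=68, gcd(8,68)=4 -> changes
  Option D: v=60, gcd(8,60)=4 -> changes
  Option E: v=45, gcd(8,45)=1 -> changes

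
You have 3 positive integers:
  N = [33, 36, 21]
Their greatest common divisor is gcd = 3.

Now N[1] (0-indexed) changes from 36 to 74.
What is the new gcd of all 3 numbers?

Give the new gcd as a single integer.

Answer: 1

Derivation:
Numbers: [33, 36, 21], gcd = 3
Change: index 1, 36 -> 74
gcd of the OTHER numbers (without index 1): gcd([33, 21]) = 3
New gcd = gcd(g_others, new_val) = gcd(3, 74) = 1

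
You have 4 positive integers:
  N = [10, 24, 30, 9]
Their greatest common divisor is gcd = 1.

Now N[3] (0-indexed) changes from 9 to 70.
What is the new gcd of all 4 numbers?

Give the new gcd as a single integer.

Numbers: [10, 24, 30, 9], gcd = 1
Change: index 3, 9 -> 70
gcd of the OTHER numbers (without index 3): gcd([10, 24, 30]) = 2
New gcd = gcd(g_others, new_val) = gcd(2, 70) = 2

Answer: 2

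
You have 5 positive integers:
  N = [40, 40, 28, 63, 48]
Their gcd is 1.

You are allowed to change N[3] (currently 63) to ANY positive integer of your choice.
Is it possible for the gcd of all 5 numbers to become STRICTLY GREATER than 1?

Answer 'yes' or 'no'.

Answer: yes

Derivation:
Current gcd = 1
gcd of all OTHER numbers (without N[3]=63): gcd([40, 40, 28, 48]) = 4
The new gcd after any change is gcd(4, new_value).
This can be at most 4.
Since 4 > old gcd 1, the gcd CAN increase (e.g., set N[3] = 4).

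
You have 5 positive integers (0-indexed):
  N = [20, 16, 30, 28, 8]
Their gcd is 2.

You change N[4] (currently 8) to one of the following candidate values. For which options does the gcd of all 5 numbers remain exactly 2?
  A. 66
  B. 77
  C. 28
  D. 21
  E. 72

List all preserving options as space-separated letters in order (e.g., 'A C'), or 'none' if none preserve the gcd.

Answer: A C E

Derivation:
Old gcd = 2; gcd of others (without N[4]) = 2
New gcd for candidate v: gcd(2, v). Preserves old gcd iff gcd(2, v) = 2.
  Option A: v=66, gcd(2,66)=2 -> preserves
  Option B: v=77, gcd(2,77)=1 -> changes
  Option C: v=28, gcd(2,28)=2 -> preserves
  Option D: v=21, gcd(2,21)=1 -> changes
  Option E: v=72, gcd(2,72)=2 -> preserves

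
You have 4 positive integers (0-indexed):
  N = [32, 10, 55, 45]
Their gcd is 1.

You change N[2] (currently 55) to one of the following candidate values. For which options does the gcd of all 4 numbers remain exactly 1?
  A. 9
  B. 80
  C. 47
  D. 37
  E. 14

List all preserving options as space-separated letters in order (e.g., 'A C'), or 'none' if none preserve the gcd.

Old gcd = 1; gcd of others (without N[2]) = 1
New gcd for candidate v: gcd(1, v). Preserves old gcd iff gcd(1, v) = 1.
  Option A: v=9, gcd(1,9)=1 -> preserves
  Option B: v=80, gcd(1,80)=1 -> preserves
  Option C: v=47, gcd(1,47)=1 -> preserves
  Option D: v=37, gcd(1,37)=1 -> preserves
  Option E: v=14, gcd(1,14)=1 -> preserves

Answer: A B C D E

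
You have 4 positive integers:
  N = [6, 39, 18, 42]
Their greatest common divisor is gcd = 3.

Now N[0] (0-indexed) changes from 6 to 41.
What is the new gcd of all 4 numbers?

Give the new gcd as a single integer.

Answer: 1

Derivation:
Numbers: [6, 39, 18, 42], gcd = 3
Change: index 0, 6 -> 41
gcd of the OTHER numbers (without index 0): gcd([39, 18, 42]) = 3
New gcd = gcd(g_others, new_val) = gcd(3, 41) = 1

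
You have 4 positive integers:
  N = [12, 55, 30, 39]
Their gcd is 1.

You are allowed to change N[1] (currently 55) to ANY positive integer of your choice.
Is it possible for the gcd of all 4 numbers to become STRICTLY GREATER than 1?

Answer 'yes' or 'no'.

Answer: yes

Derivation:
Current gcd = 1
gcd of all OTHER numbers (without N[1]=55): gcd([12, 30, 39]) = 3
The new gcd after any change is gcd(3, new_value).
This can be at most 3.
Since 3 > old gcd 1, the gcd CAN increase (e.g., set N[1] = 3).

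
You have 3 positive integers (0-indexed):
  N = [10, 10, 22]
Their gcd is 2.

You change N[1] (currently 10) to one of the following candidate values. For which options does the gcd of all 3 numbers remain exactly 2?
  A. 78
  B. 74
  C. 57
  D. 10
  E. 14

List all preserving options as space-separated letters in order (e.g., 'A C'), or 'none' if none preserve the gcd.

Answer: A B D E

Derivation:
Old gcd = 2; gcd of others (without N[1]) = 2
New gcd for candidate v: gcd(2, v). Preserves old gcd iff gcd(2, v) = 2.
  Option A: v=78, gcd(2,78)=2 -> preserves
  Option B: v=74, gcd(2,74)=2 -> preserves
  Option C: v=57, gcd(2,57)=1 -> changes
  Option D: v=10, gcd(2,10)=2 -> preserves
  Option E: v=14, gcd(2,14)=2 -> preserves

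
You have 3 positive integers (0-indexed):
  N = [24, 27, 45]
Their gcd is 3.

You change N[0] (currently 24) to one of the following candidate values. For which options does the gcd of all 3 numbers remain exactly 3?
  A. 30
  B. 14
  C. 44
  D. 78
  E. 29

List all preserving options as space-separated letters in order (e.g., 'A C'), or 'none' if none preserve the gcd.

Answer: A D

Derivation:
Old gcd = 3; gcd of others (without N[0]) = 9
New gcd for candidate v: gcd(9, v). Preserves old gcd iff gcd(9, v) = 3.
  Option A: v=30, gcd(9,30)=3 -> preserves
  Option B: v=14, gcd(9,14)=1 -> changes
  Option C: v=44, gcd(9,44)=1 -> changes
  Option D: v=78, gcd(9,78)=3 -> preserves
  Option E: v=29, gcd(9,29)=1 -> changes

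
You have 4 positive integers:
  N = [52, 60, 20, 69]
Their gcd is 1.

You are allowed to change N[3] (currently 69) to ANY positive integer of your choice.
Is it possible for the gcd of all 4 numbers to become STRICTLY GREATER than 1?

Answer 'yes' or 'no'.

Current gcd = 1
gcd of all OTHER numbers (without N[3]=69): gcd([52, 60, 20]) = 4
The new gcd after any change is gcd(4, new_value).
This can be at most 4.
Since 4 > old gcd 1, the gcd CAN increase (e.g., set N[3] = 4).

Answer: yes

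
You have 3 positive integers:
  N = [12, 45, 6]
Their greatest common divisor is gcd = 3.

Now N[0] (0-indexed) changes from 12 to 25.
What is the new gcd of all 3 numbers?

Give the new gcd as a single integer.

Answer: 1

Derivation:
Numbers: [12, 45, 6], gcd = 3
Change: index 0, 12 -> 25
gcd of the OTHER numbers (without index 0): gcd([45, 6]) = 3
New gcd = gcd(g_others, new_val) = gcd(3, 25) = 1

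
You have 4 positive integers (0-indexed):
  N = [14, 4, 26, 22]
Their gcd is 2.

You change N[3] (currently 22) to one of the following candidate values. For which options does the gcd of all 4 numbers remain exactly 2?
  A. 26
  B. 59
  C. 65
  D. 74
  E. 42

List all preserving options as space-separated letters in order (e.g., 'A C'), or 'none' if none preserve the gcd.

Old gcd = 2; gcd of others (without N[3]) = 2
New gcd for candidate v: gcd(2, v). Preserves old gcd iff gcd(2, v) = 2.
  Option A: v=26, gcd(2,26)=2 -> preserves
  Option B: v=59, gcd(2,59)=1 -> changes
  Option C: v=65, gcd(2,65)=1 -> changes
  Option D: v=74, gcd(2,74)=2 -> preserves
  Option E: v=42, gcd(2,42)=2 -> preserves

Answer: A D E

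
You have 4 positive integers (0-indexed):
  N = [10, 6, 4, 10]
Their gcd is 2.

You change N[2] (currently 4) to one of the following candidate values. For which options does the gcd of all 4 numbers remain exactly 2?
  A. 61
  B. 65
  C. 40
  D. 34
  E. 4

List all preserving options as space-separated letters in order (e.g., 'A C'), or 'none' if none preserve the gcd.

Old gcd = 2; gcd of others (without N[2]) = 2
New gcd for candidate v: gcd(2, v). Preserves old gcd iff gcd(2, v) = 2.
  Option A: v=61, gcd(2,61)=1 -> changes
  Option B: v=65, gcd(2,65)=1 -> changes
  Option C: v=40, gcd(2,40)=2 -> preserves
  Option D: v=34, gcd(2,34)=2 -> preserves
  Option E: v=4, gcd(2,4)=2 -> preserves

Answer: C D E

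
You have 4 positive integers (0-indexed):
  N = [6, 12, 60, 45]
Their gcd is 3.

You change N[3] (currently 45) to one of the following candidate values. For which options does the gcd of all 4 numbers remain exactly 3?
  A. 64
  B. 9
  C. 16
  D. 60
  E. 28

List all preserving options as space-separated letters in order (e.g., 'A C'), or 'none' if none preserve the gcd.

Answer: B

Derivation:
Old gcd = 3; gcd of others (without N[3]) = 6
New gcd for candidate v: gcd(6, v). Preserves old gcd iff gcd(6, v) = 3.
  Option A: v=64, gcd(6,64)=2 -> changes
  Option B: v=9, gcd(6,9)=3 -> preserves
  Option C: v=16, gcd(6,16)=2 -> changes
  Option D: v=60, gcd(6,60)=6 -> changes
  Option E: v=28, gcd(6,28)=2 -> changes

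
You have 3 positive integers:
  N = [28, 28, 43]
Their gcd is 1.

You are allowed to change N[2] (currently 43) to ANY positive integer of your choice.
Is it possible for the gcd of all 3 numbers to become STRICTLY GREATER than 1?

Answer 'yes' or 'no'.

Current gcd = 1
gcd of all OTHER numbers (without N[2]=43): gcd([28, 28]) = 28
The new gcd after any change is gcd(28, new_value).
This can be at most 28.
Since 28 > old gcd 1, the gcd CAN increase (e.g., set N[2] = 28).

Answer: yes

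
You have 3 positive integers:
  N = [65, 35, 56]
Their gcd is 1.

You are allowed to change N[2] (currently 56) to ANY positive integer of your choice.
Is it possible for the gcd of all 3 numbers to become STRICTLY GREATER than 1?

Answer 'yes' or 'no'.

Answer: yes

Derivation:
Current gcd = 1
gcd of all OTHER numbers (without N[2]=56): gcd([65, 35]) = 5
The new gcd after any change is gcd(5, new_value).
This can be at most 5.
Since 5 > old gcd 1, the gcd CAN increase (e.g., set N[2] = 5).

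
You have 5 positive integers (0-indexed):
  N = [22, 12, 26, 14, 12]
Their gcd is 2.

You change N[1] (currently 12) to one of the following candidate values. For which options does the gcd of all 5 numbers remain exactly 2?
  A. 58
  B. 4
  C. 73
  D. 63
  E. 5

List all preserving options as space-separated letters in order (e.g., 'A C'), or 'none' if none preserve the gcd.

Old gcd = 2; gcd of others (without N[1]) = 2
New gcd for candidate v: gcd(2, v). Preserves old gcd iff gcd(2, v) = 2.
  Option A: v=58, gcd(2,58)=2 -> preserves
  Option B: v=4, gcd(2,4)=2 -> preserves
  Option C: v=73, gcd(2,73)=1 -> changes
  Option D: v=63, gcd(2,63)=1 -> changes
  Option E: v=5, gcd(2,5)=1 -> changes

Answer: A B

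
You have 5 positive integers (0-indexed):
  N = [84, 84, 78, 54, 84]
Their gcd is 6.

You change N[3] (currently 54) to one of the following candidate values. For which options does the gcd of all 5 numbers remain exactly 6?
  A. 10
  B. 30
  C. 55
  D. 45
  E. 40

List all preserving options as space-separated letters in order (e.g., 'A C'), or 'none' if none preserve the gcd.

Old gcd = 6; gcd of others (without N[3]) = 6
New gcd for candidate v: gcd(6, v). Preserves old gcd iff gcd(6, v) = 6.
  Option A: v=10, gcd(6,10)=2 -> changes
  Option B: v=30, gcd(6,30)=6 -> preserves
  Option C: v=55, gcd(6,55)=1 -> changes
  Option D: v=45, gcd(6,45)=3 -> changes
  Option E: v=40, gcd(6,40)=2 -> changes

Answer: B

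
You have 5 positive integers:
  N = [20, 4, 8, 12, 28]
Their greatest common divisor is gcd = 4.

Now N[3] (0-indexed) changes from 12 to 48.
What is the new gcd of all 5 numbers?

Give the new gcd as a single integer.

Answer: 4

Derivation:
Numbers: [20, 4, 8, 12, 28], gcd = 4
Change: index 3, 12 -> 48
gcd of the OTHER numbers (without index 3): gcd([20, 4, 8, 28]) = 4
New gcd = gcd(g_others, new_val) = gcd(4, 48) = 4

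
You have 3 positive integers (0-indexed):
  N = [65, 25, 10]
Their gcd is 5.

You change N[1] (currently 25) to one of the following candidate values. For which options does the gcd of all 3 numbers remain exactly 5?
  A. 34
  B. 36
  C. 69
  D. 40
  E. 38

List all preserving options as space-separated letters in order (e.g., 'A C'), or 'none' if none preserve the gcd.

Old gcd = 5; gcd of others (without N[1]) = 5
New gcd for candidate v: gcd(5, v). Preserves old gcd iff gcd(5, v) = 5.
  Option A: v=34, gcd(5,34)=1 -> changes
  Option B: v=36, gcd(5,36)=1 -> changes
  Option C: v=69, gcd(5,69)=1 -> changes
  Option D: v=40, gcd(5,40)=5 -> preserves
  Option E: v=38, gcd(5,38)=1 -> changes

Answer: D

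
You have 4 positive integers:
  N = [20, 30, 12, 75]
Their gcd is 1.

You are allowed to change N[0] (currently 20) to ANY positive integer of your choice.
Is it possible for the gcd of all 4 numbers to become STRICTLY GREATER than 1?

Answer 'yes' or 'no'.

Answer: yes

Derivation:
Current gcd = 1
gcd of all OTHER numbers (without N[0]=20): gcd([30, 12, 75]) = 3
The new gcd after any change is gcd(3, new_value).
This can be at most 3.
Since 3 > old gcd 1, the gcd CAN increase (e.g., set N[0] = 3).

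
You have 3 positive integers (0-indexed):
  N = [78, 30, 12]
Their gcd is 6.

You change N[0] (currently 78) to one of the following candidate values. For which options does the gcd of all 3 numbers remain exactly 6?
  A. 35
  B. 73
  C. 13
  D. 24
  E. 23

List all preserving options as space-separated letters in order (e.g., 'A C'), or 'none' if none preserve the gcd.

Answer: D

Derivation:
Old gcd = 6; gcd of others (without N[0]) = 6
New gcd for candidate v: gcd(6, v). Preserves old gcd iff gcd(6, v) = 6.
  Option A: v=35, gcd(6,35)=1 -> changes
  Option B: v=73, gcd(6,73)=1 -> changes
  Option C: v=13, gcd(6,13)=1 -> changes
  Option D: v=24, gcd(6,24)=6 -> preserves
  Option E: v=23, gcd(6,23)=1 -> changes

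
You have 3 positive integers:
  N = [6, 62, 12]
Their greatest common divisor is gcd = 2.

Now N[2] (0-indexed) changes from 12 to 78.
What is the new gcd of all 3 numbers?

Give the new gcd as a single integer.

Answer: 2

Derivation:
Numbers: [6, 62, 12], gcd = 2
Change: index 2, 12 -> 78
gcd of the OTHER numbers (without index 2): gcd([6, 62]) = 2
New gcd = gcd(g_others, new_val) = gcd(2, 78) = 2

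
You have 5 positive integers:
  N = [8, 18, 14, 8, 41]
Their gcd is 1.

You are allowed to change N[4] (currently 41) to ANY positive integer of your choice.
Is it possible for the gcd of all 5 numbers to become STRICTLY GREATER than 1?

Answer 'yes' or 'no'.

Current gcd = 1
gcd of all OTHER numbers (without N[4]=41): gcd([8, 18, 14, 8]) = 2
The new gcd after any change is gcd(2, new_value).
This can be at most 2.
Since 2 > old gcd 1, the gcd CAN increase (e.g., set N[4] = 2).

Answer: yes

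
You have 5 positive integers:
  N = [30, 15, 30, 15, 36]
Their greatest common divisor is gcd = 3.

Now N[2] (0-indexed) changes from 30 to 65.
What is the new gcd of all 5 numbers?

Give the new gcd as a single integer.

Numbers: [30, 15, 30, 15, 36], gcd = 3
Change: index 2, 30 -> 65
gcd of the OTHER numbers (without index 2): gcd([30, 15, 15, 36]) = 3
New gcd = gcd(g_others, new_val) = gcd(3, 65) = 1

Answer: 1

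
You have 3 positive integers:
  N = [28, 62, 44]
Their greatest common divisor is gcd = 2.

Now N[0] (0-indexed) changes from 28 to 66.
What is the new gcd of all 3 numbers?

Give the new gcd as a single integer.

Numbers: [28, 62, 44], gcd = 2
Change: index 0, 28 -> 66
gcd of the OTHER numbers (without index 0): gcd([62, 44]) = 2
New gcd = gcd(g_others, new_val) = gcd(2, 66) = 2

Answer: 2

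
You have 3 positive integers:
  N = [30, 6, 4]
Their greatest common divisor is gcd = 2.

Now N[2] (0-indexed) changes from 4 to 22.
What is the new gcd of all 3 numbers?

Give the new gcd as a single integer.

Answer: 2

Derivation:
Numbers: [30, 6, 4], gcd = 2
Change: index 2, 4 -> 22
gcd of the OTHER numbers (without index 2): gcd([30, 6]) = 6
New gcd = gcd(g_others, new_val) = gcd(6, 22) = 2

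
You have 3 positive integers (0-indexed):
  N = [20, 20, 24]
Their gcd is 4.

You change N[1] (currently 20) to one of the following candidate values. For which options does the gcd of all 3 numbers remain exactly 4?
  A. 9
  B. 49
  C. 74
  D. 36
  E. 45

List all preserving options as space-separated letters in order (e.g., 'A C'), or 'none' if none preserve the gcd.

Old gcd = 4; gcd of others (without N[1]) = 4
New gcd for candidate v: gcd(4, v). Preserves old gcd iff gcd(4, v) = 4.
  Option A: v=9, gcd(4,9)=1 -> changes
  Option B: v=49, gcd(4,49)=1 -> changes
  Option C: v=74, gcd(4,74)=2 -> changes
  Option D: v=36, gcd(4,36)=4 -> preserves
  Option E: v=45, gcd(4,45)=1 -> changes

Answer: D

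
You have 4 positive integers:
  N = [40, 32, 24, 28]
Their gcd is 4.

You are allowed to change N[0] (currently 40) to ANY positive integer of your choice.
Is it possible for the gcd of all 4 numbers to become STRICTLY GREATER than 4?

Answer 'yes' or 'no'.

Current gcd = 4
gcd of all OTHER numbers (without N[0]=40): gcd([32, 24, 28]) = 4
The new gcd after any change is gcd(4, new_value).
This can be at most 4.
Since 4 = old gcd 4, the gcd can only stay the same or decrease.

Answer: no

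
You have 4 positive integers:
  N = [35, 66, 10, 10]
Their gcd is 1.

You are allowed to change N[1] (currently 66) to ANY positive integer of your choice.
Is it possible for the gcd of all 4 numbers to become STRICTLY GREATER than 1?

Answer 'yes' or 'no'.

Answer: yes

Derivation:
Current gcd = 1
gcd of all OTHER numbers (without N[1]=66): gcd([35, 10, 10]) = 5
The new gcd after any change is gcd(5, new_value).
This can be at most 5.
Since 5 > old gcd 1, the gcd CAN increase (e.g., set N[1] = 5).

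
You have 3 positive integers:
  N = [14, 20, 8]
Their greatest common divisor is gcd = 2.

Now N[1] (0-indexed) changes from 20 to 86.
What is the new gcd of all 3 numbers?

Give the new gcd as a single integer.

Answer: 2

Derivation:
Numbers: [14, 20, 8], gcd = 2
Change: index 1, 20 -> 86
gcd of the OTHER numbers (without index 1): gcd([14, 8]) = 2
New gcd = gcd(g_others, new_val) = gcd(2, 86) = 2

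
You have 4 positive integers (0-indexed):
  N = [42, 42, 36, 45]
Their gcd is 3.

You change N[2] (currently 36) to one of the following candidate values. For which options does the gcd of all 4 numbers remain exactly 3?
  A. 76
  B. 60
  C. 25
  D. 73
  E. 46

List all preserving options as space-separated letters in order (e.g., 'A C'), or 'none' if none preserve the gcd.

Old gcd = 3; gcd of others (without N[2]) = 3
New gcd for candidate v: gcd(3, v). Preserves old gcd iff gcd(3, v) = 3.
  Option A: v=76, gcd(3,76)=1 -> changes
  Option B: v=60, gcd(3,60)=3 -> preserves
  Option C: v=25, gcd(3,25)=1 -> changes
  Option D: v=73, gcd(3,73)=1 -> changes
  Option E: v=46, gcd(3,46)=1 -> changes

Answer: B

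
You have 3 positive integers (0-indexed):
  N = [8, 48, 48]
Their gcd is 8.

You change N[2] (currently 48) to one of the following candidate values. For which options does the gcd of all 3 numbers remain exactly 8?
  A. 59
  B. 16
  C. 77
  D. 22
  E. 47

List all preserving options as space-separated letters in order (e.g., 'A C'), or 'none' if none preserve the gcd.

Old gcd = 8; gcd of others (without N[2]) = 8
New gcd for candidate v: gcd(8, v). Preserves old gcd iff gcd(8, v) = 8.
  Option A: v=59, gcd(8,59)=1 -> changes
  Option B: v=16, gcd(8,16)=8 -> preserves
  Option C: v=77, gcd(8,77)=1 -> changes
  Option D: v=22, gcd(8,22)=2 -> changes
  Option E: v=47, gcd(8,47)=1 -> changes

Answer: B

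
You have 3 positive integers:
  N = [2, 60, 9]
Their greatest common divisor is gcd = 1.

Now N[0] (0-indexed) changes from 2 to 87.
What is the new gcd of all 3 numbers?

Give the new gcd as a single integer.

Numbers: [2, 60, 9], gcd = 1
Change: index 0, 2 -> 87
gcd of the OTHER numbers (without index 0): gcd([60, 9]) = 3
New gcd = gcd(g_others, new_val) = gcd(3, 87) = 3

Answer: 3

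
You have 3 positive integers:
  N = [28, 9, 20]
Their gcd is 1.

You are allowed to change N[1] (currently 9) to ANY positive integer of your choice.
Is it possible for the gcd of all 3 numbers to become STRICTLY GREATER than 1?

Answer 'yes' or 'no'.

Answer: yes

Derivation:
Current gcd = 1
gcd of all OTHER numbers (without N[1]=9): gcd([28, 20]) = 4
The new gcd after any change is gcd(4, new_value).
This can be at most 4.
Since 4 > old gcd 1, the gcd CAN increase (e.g., set N[1] = 4).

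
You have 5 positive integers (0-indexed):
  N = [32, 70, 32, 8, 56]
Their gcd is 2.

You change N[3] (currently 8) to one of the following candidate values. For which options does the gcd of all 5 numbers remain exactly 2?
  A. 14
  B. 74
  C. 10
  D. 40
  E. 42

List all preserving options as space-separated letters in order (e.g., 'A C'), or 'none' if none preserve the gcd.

Answer: A B C D E

Derivation:
Old gcd = 2; gcd of others (without N[3]) = 2
New gcd for candidate v: gcd(2, v). Preserves old gcd iff gcd(2, v) = 2.
  Option A: v=14, gcd(2,14)=2 -> preserves
  Option B: v=74, gcd(2,74)=2 -> preserves
  Option C: v=10, gcd(2,10)=2 -> preserves
  Option D: v=40, gcd(2,40)=2 -> preserves
  Option E: v=42, gcd(2,42)=2 -> preserves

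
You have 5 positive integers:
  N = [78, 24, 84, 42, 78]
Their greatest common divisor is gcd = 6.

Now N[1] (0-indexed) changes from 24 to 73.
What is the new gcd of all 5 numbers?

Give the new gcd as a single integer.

Answer: 1

Derivation:
Numbers: [78, 24, 84, 42, 78], gcd = 6
Change: index 1, 24 -> 73
gcd of the OTHER numbers (without index 1): gcd([78, 84, 42, 78]) = 6
New gcd = gcd(g_others, new_val) = gcd(6, 73) = 1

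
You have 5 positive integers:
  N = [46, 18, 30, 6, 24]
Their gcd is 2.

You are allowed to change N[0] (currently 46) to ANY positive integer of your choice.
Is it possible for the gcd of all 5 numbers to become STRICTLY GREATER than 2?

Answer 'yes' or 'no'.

Current gcd = 2
gcd of all OTHER numbers (without N[0]=46): gcd([18, 30, 6, 24]) = 6
The new gcd after any change is gcd(6, new_value).
This can be at most 6.
Since 6 > old gcd 2, the gcd CAN increase (e.g., set N[0] = 6).

Answer: yes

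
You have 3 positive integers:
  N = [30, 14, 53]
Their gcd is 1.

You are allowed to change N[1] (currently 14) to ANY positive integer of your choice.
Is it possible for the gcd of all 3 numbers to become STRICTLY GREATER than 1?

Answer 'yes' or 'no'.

Answer: no

Derivation:
Current gcd = 1
gcd of all OTHER numbers (without N[1]=14): gcd([30, 53]) = 1
The new gcd after any change is gcd(1, new_value).
This can be at most 1.
Since 1 = old gcd 1, the gcd can only stay the same or decrease.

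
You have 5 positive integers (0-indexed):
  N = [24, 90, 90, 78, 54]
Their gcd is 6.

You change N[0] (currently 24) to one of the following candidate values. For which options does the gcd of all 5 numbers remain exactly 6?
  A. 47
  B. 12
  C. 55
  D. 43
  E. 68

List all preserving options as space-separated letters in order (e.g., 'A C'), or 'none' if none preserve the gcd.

Old gcd = 6; gcd of others (without N[0]) = 6
New gcd for candidate v: gcd(6, v). Preserves old gcd iff gcd(6, v) = 6.
  Option A: v=47, gcd(6,47)=1 -> changes
  Option B: v=12, gcd(6,12)=6 -> preserves
  Option C: v=55, gcd(6,55)=1 -> changes
  Option D: v=43, gcd(6,43)=1 -> changes
  Option E: v=68, gcd(6,68)=2 -> changes

Answer: B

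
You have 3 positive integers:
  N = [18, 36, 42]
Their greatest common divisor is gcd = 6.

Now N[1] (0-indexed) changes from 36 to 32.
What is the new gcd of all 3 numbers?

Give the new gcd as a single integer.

Numbers: [18, 36, 42], gcd = 6
Change: index 1, 36 -> 32
gcd of the OTHER numbers (without index 1): gcd([18, 42]) = 6
New gcd = gcd(g_others, new_val) = gcd(6, 32) = 2

Answer: 2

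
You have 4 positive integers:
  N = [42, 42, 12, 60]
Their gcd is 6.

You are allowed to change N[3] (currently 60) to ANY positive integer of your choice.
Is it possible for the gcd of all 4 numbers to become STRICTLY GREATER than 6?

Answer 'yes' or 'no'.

Answer: no

Derivation:
Current gcd = 6
gcd of all OTHER numbers (without N[3]=60): gcd([42, 42, 12]) = 6
The new gcd after any change is gcd(6, new_value).
This can be at most 6.
Since 6 = old gcd 6, the gcd can only stay the same or decrease.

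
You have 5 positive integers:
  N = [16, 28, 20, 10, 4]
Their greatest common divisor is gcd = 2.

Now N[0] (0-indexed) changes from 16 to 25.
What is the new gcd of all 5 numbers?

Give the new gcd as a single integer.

Answer: 1

Derivation:
Numbers: [16, 28, 20, 10, 4], gcd = 2
Change: index 0, 16 -> 25
gcd of the OTHER numbers (without index 0): gcd([28, 20, 10, 4]) = 2
New gcd = gcd(g_others, new_val) = gcd(2, 25) = 1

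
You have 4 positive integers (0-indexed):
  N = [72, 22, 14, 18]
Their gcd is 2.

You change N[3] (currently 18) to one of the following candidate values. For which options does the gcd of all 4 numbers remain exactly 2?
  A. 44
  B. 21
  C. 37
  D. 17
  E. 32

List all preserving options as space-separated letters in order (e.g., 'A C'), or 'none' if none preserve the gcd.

Old gcd = 2; gcd of others (without N[3]) = 2
New gcd for candidate v: gcd(2, v). Preserves old gcd iff gcd(2, v) = 2.
  Option A: v=44, gcd(2,44)=2 -> preserves
  Option B: v=21, gcd(2,21)=1 -> changes
  Option C: v=37, gcd(2,37)=1 -> changes
  Option D: v=17, gcd(2,17)=1 -> changes
  Option E: v=32, gcd(2,32)=2 -> preserves

Answer: A E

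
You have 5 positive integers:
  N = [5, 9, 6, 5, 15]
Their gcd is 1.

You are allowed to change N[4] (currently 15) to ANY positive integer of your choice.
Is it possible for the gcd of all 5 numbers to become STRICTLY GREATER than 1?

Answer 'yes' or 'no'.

Answer: no

Derivation:
Current gcd = 1
gcd of all OTHER numbers (without N[4]=15): gcd([5, 9, 6, 5]) = 1
The new gcd after any change is gcd(1, new_value).
This can be at most 1.
Since 1 = old gcd 1, the gcd can only stay the same or decrease.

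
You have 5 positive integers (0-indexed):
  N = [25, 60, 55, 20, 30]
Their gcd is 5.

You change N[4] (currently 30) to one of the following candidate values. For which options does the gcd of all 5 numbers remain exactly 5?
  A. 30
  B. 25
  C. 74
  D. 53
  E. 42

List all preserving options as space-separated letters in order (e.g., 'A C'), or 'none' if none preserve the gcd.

Old gcd = 5; gcd of others (without N[4]) = 5
New gcd for candidate v: gcd(5, v). Preserves old gcd iff gcd(5, v) = 5.
  Option A: v=30, gcd(5,30)=5 -> preserves
  Option B: v=25, gcd(5,25)=5 -> preserves
  Option C: v=74, gcd(5,74)=1 -> changes
  Option D: v=53, gcd(5,53)=1 -> changes
  Option E: v=42, gcd(5,42)=1 -> changes

Answer: A B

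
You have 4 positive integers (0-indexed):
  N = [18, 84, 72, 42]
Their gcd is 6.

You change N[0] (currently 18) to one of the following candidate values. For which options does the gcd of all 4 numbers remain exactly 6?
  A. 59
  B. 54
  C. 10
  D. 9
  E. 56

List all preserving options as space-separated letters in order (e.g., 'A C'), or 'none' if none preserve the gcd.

Answer: B

Derivation:
Old gcd = 6; gcd of others (without N[0]) = 6
New gcd for candidate v: gcd(6, v). Preserves old gcd iff gcd(6, v) = 6.
  Option A: v=59, gcd(6,59)=1 -> changes
  Option B: v=54, gcd(6,54)=6 -> preserves
  Option C: v=10, gcd(6,10)=2 -> changes
  Option D: v=9, gcd(6,9)=3 -> changes
  Option E: v=56, gcd(6,56)=2 -> changes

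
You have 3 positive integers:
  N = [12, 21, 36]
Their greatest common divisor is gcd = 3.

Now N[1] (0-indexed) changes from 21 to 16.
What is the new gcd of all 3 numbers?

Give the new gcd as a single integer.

Numbers: [12, 21, 36], gcd = 3
Change: index 1, 21 -> 16
gcd of the OTHER numbers (without index 1): gcd([12, 36]) = 12
New gcd = gcd(g_others, new_val) = gcd(12, 16) = 4

Answer: 4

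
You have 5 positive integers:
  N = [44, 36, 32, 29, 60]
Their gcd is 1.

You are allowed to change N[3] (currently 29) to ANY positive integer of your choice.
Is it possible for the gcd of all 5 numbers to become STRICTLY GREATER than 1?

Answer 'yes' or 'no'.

Answer: yes

Derivation:
Current gcd = 1
gcd of all OTHER numbers (without N[3]=29): gcd([44, 36, 32, 60]) = 4
The new gcd after any change is gcd(4, new_value).
This can be at most 4.
Since 4 > old gcd 1, the gcd CAN increase (e.g., set N[3] = 4).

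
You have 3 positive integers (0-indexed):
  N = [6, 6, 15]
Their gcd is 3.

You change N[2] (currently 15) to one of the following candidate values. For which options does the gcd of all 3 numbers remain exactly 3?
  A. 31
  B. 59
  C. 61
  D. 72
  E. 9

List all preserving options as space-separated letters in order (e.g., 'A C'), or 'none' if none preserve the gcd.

Old gcd = 3; gcd of others (without N[2]) = 6
New gcd for candidate v: gcd(6, v). Preserves old gcd iff gcd(6, v) = 3.
  Option A: v=31, gcd(6,31)=1 -> changes
  Option B: v=59, gcd(6,59)=1 -> changes
  Option C: v=61, gcd(6,61)=1 -> changes
  Option D: v=72, gcd(6,72)=6 -> changes
  Option E: v=9, gcd(6,9)=3 -> preserves

Answer: E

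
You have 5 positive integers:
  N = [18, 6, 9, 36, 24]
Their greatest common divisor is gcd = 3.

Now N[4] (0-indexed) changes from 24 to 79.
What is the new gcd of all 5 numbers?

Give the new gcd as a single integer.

Numbers: [18, 6, 9, 36, 24], gcd = 3
Change: index 4, 24 -> 79
gcd of the OTHER numbers (without index 4): gcd([18, 6, 9, 36]) = 3
New gcd = gcd(g_others, new_val) = gcd(3, 79) = 1

Answer: 1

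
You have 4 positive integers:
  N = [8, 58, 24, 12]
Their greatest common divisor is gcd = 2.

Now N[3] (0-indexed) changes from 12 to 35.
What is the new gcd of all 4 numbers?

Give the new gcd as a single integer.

Answer: 1

Derivation:
Numbers: [8, 58, 24, 12], gcd = 2
Change: index 3, 12 -> 35
gcd of the OTHER numbers (without index 3): gcd([8, 58, 24]) = 2
New gcd = gcd(g_others, new_val) = gcd(2, 35) = 1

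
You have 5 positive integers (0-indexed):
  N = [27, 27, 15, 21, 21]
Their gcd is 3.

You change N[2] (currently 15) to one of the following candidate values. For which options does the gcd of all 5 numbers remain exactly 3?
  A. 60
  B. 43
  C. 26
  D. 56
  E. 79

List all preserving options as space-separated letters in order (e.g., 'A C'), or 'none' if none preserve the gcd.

Old gcd = 3; gcd of others (without N[2]) = 3
New gcd for candidate v: gcd(3, v). Preserves old gcd iff gcd(3, v) = 3.
  Option A: v=60, gcd(3,60)=3 -> preserves
  Option B: v=43, gcd(3,43)=1 -> changes
  Option C: v=26, gcd(3,26)=1 -> changes
  Option D: v=56, gcd(3,56)=1 -> changes
  Option E: v=79, gcd(3,79)=1 -> changes

Answer: A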